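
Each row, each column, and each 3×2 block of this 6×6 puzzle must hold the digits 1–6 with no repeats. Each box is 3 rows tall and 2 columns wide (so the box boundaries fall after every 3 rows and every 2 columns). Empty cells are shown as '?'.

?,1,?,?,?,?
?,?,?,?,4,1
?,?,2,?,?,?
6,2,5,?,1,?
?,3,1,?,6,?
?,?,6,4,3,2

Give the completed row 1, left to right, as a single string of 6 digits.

R2C3 = 3: row 2 has {1,4}; col 3 has {1,2,5,6}; box has {2} → only 3 remains.
R3C5 = 5: row 3 has {2}; col 5 has {1,3,4,6}; box has {1,4} → only 5 remains.
R4C4 = 3: row 4 has {1,2,5,6}; col 4 has {4}; box has {1,4,5,6} → only 3 remains.
R4C6 = 4: row 4 has {1,2,3,5,6}; col 6 has {1,2}; box has {1,2,3,6} → only 4 remains.
R5C4 = 2: row 5 has {1,3,6}; col 4 has {3,4}; box has {1,3,4,5,6} → only 2 remains.
R5C6 = 5: row 5 has {1,2,3,6}; col 6 has {1,2,4}; box has {1,2,3,4,6} → only 5 remains.
R6C2 = 5: row 6 has {2,3,4,6}; col 2 has {1,2,3}; box has {2,3,6} → only 5 remains.
R1C3 = 4: row 1 has {1}; col 3 has {1,2,3,5,6}; box has {2,3} → only 4 remains.
R1C5 = 2: row 1 has {1,4}; col 5 has {1,3,4,5,6}; box has {1,4,5} → only 2 remains.
R2C2 = 6: row 2 has {1,3,4}; col 2 has {1,2,3,5}; box has {1} → only 6 remains.
R2C4 = 5: row 2 has {1,3,4,6}; col 4 has {2,3,4}; box has {2,3,4} → only 5 remains.
R3C2 = 4: row 3 has {2,5}; col 2 has {1,2,3,5,6}; box has {1,6} → only 4 remains.
R5C1 = 4: row 5 has {1,2,3,5,6}; col 1 has {6}; box has {2,3,5,6} → only 4 remains.
R6C1 = 1: row 6 has {2,3,4,5,6}; col 1 has {4,6}; box has {2,3,4,5,6} → only 1 remains.
R1C4 = 6: row 1 has {1,2,4}; col 4 has {2,3,4,5}; box has {2,3,4,5} → only 6 remains.
R1C6 = 3: row 1 has {1,2,4,6}; col 6 has {1,2,4,5}; box has {1,2,4,5} → only 3 remains.
R2C1 = 2: row 2 has {1,3,4,5,6}; col 1 has {1,4,6}; box has {1,4,6} → only 2 remains.
R3C1 = 3: row 3 has {2,4,5}; col 1 has {1,2,4,6}; box has {1,2,4,6} → only 3 remains.
R3C4 = 1: row 3 has {2,3,4,5}; col 4 has {2,3,4,5,6}; box has {2,3,4,5,6} → only 1 remains.
R3C6 = 6: row 3 has {1,2,3,4,5}; col 6 has {1,2,3,4,5}; box has {1,2,3,4,5} → only 6 remains.
R1C1 = 5: row 1 has {1,2,3,4,6}; col 1 has {1,2,3,4,6}; box has {1,2,3,4,6} → only 5 remains.

514623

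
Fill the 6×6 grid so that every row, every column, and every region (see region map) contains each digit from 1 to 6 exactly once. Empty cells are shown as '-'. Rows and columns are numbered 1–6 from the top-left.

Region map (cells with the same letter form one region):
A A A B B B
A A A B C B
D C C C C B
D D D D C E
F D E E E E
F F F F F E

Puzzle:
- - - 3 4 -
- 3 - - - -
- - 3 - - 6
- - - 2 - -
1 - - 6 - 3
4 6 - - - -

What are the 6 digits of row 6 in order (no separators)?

R3C1 = 5: row 3 has {3,6}; col 1 has {1,4}; region has {2} → only 5 remains.
R5C2 = 4: row 5 has {1,3,6}; col 2 has {3,6}; region has {2,5} → only 4 remains.
R6C4 = 5: row 6 has {4,6}; col 4 has {2,3,6}; region has {1,4,6} → only 5 remains.
R2C4 = 1: row 2 has {3}; col 4 has {2,3,5,6}; region has {3,4,6} → only 1 remains.
R3C4 = 4: row 3 has {3,5,6}; col 4 has {1,2,3,5,6}; region has {3} → only 4 remains.
R4C2 = 1: row 4 has {2}; col 2 has {3,4,6}; region has {2,4,5} → only 1 remains.
R4C3 = 6: row 4 has {1,2}; col 3 has {3}; region has {1,2,4,5} → only 6 remains.
R4C5 = 5: row 4 has {1,2,6}; col 5 has {4}; region has {3,4} → only 5 remains.
R4C6 = 4: row 4 has {1,2,5,6}; col 6 has {3,6}; region has {3,6} → only 4 remains.
R5C5 = 2: row 5 has {1,3,4,6}; col 5 has {4,5}; region has {3,4,6} → only 2 remains.
R6C3 = 2: row 6 has {4,5,6}; col 3 has {3,6}; region has {1,4,5,6} → only 2 remains.
R6C5 = 3: row 6 has {2,4,5,6}; col 5 has {2,4,5}; region has {1,2,4,5,6} → only 3 remains.
R6C6 = 1: row 6 has {2,3,4,5,6}; col 6 has {3,4,6}; region has {2,3,4,6} → only 1 remains.

462531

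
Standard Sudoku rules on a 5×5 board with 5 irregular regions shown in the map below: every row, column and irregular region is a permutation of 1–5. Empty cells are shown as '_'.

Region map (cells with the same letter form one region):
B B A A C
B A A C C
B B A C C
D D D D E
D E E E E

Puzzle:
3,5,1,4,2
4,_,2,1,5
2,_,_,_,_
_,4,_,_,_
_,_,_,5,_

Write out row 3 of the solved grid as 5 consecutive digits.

row 2, column 2 = 3: row 2 has {1,2,4,5}; col 2 has {4,5}; region has {1,2,4} → only 3 remains.
row 3, column 2 = 1: row 3 has {2}; col 2 has {3,4,5}; region has {2,3,4,5} → only 1 remains.
row 3, column 3 = 5: row 3 has {1,2}; col 3 has {1,2}; region has {1,2,3,4} → only 5 remains.
row 3, column 4 = 3: row 3 has {1,2,5}; col 4 has {1,4,5}; region has {1,2,5} → only 3 remains.
row 3, column 5 = 4: row 3 has {1,2,3,5}; col 5 has {2,5}; region has {1,2,3,5} → only 4 remains.

21534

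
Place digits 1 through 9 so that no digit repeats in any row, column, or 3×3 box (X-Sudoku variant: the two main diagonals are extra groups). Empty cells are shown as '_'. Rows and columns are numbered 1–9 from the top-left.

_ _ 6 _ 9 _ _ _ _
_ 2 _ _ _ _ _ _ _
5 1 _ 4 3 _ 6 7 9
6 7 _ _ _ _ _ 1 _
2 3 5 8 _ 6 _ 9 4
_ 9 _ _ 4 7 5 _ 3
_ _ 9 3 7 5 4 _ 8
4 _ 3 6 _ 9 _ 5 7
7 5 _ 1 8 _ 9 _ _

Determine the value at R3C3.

8

R3C3 = 8: row 3 has {1,3,4,5,6,7,9}; col 3 has {3,5,6,9}; box has {1,2,5,6}; main diagonal has {2,4,5,7} → only 8 remains.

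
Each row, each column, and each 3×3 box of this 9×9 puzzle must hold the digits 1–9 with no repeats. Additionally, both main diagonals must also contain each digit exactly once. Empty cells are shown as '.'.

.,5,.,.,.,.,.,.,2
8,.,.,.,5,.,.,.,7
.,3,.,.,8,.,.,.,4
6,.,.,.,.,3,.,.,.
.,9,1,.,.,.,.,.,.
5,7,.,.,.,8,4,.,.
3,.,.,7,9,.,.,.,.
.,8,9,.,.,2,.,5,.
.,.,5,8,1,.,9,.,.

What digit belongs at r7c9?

8

r3c7 = 5: in row 3, 5 can only go here (every other open cell in that row sees a 5).
r4c9 = 5: in row 4, 5 can only go here (every other open cell in that row sees a 5).
r7c6 = 5: in row 7, 5 can only go here (every other open cell in that row sees a 5).
r5c4 = 5: in row 5, 5 can only go here (every other open cell in that row sees a 5).
r6c3 = 3: in column 3, 3 can only go here (every other open cell in that column sees a 3).
r4c3 = 8: in column 3, 8 can only go here (every other open cell in that column sees an 8).
r6c9 = 9: in column 9, 9 can only go here (every other open cell in that column sees a 9).
r4c4 = 9: in row 4, 9 can only go here (every other open cell in that row sees a 9).
r3c1 = 9: in column 1, 9 can only go here (every other open cell in that column sees a 9).
r5c1 = 2: in column 1, 2 can only go here (every other open cell in that column sees a 2).
r4c2 = 4: row 4 has {3,5,6,8,9}; col 2 has {3,5,7,8,9}; box has {1,2,3,5,6,7,8,9} → only 4 remains.
r6c4 = 1: in box 5, 1 can only go here (every other open cell in that box sees a 1).
r9c9 = 3: in main diagonal, 3 can only go here (every other open cell in that diagonal sees a 3).
r2c8 = 9: in anti-diagonal, 9 can only go here (every other open cell in that diagonal sees a 9).
r1c6 = 9: in row 1, 9 can only go here (every other open cell in that row sees a 9).
Singles propagation stalls before the target is settled. Branch on r3c4 (candidates {2,6}).
  Try r3c4 = 6: this forces r3c8=1, r3c6=7, r3c3=2, r1c1=1, r2c2=6; then r7c7 has no candidate left — contradiction.
So r3c4 = 2.
r2c3 = 2 (hidden single in column 3).
r7c7 = 2 (hidden single in main diagonal).
r9c2 = 2 (hidden single in row 9).
Singles propagation stalls before the target is settled. Branch on r3c3 (candidates {6,7}).
  Try r3c3 = 6: then anti-diagonal has no cell left for 6 — contradiction.
So r3c3 = 7.
r1c5 = 7 (hidden single in row 1).
r4c5 = 2 (sole candidate).
r6c5 = 6 (sole candidate).
r6c8 = 2 (sole candidate).
r5c5 = 4 (sole candidate).
r5c6 = 7 (sole candidate).
r7c3 = 6 (sole candidate).
r8c5 = 3 (sole candidate).
r9c1 = 7 (sole candidate).
r1c1 = 1 (sole candidate).
r1c3 = 4 (sole candidate).
r2c2 = 6 (sole candidate).
r7c2 = 1 (sole candidate).
r7c9 = 8: row 7 has {1,2,3,5,6,7,9}; col 9 has {2,3,4,5,7,9}; box has {2,3,5,9} → only 8 remains.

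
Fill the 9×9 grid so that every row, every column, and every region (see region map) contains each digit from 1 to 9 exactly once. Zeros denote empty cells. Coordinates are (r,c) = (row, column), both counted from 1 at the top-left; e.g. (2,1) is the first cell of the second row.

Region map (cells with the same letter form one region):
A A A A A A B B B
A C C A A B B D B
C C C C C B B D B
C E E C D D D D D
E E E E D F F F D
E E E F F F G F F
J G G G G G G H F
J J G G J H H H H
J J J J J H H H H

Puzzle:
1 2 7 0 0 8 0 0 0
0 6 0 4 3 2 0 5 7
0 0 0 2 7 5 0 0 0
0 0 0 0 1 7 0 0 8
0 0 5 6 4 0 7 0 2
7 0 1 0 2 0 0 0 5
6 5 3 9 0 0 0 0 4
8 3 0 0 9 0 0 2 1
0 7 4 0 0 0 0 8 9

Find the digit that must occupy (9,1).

2

(1,4) = 5 (sole candidate).
(1,5) = 6 (sole candidate).
(1,9) = 3 (sole candidate).
(2,1) = 9 (sole candidate).
(2,3) = 8 (sole candidate).
(2,7) = 1 (sole candidate).
(3,3) = 9 (sole candidate).
(3,9) = 6 (sole candidate).
(4,3) = 2 (sole candidate).
(4,4) = 3 (sole candidate).
(5,1) = 3 (sole candidate).
(6,4) = 8 (sole candidate).
(7,5) = 8 (sole candidate).
(7,6) = 1 (sole candidate).
(7,7) = 2 (sole candidate).
(7,8) = 7 (sole candidate).
(8,3) = 6 (sole candidate).
(8,4) = 7 (sole candidate).
(8,6) = 4 (sole candidate).
(8,7) = 5 (sole candidate).
(9,4) = 1 (sole candidate).
(9,5) = 5 (sole candidate).
(3,1) = 4 (sole candidate).
(3,2) = 1 (sole candidate).
(3,7) = 8 (sole candidate).
(3,8) = 3 (sole candidate).
(4,1) = 5 (sole candidate).
(5,6) = 9 (sole candidate).
(5,8) = 1 (sole candidate).
(6,7) = 4 (sole candidate).
(6,8) = 6 (sole candidate).
(9,1) = 2: row 9 has {1,4,5,7,8,9}; col 1 has {1,3,4,5,6,7,8,9}; region has {1,3,4,5,6,7,8,9} → only 2 remains.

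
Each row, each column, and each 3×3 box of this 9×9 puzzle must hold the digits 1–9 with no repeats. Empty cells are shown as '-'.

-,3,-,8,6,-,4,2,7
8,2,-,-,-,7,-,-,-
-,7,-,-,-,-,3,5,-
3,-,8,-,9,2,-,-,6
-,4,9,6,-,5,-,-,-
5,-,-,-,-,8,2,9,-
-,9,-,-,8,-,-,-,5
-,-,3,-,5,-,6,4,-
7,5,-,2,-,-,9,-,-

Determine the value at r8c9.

r2c7 = 1 (sole candidate).
r2c8 = 6 (sole candidate).
r2c9 = 9 (sole candidate).
r3c9 = 8 (sole candidate).
r4c2 = 1 (sole candidate).
r4c8 = 7 (sole candidate).
r5c1 = 2 (sole candidate).
r5c7 = 8 (sole candidate).
r6c2 = 6 (sole candidate).
r6c3 = 7 (sole candidate).
r7c7 = 7 (sole candidate).
r8c1 = 1 (sole candidate).
r8c2 = 8 (sole candidate).
r8c6 = 9 (sole candidate).
r8c9 = 2: row 8 has {1,3,4,5,6,8,9}; col 9 has {5,6,7,8,9}; box has {4,5,6,7,9} → only 2 remains.

2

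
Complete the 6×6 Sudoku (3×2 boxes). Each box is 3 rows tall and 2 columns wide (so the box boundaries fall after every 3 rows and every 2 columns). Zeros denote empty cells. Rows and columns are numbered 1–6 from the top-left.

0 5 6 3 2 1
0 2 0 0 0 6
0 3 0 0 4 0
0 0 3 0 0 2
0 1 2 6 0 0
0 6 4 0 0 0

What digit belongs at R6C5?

1

R1C1 = 4 (sole candidate).
R2C1 = 1 (sole candidate).
R2C3 = 5 (sole candidate).
R2C4 = 4 (sole candidate).
R2C5 = 3 (sole candidate).
R3C1 = 6 (sole candidate).
R3C3 = 1 (sole candidate).
R3C4 = 2 (sole candidate).
R3C6 = 5 (sole candidate).
R4C1 = 5 (sole candidate).
R4C2 = 4 (sole candidate).
R4C4 = 1 (sole candidate).
R4C5 = 6 (sole candidate).
R5C1 = 3 (sole candidate).
R5C5 = 5 (sole candidate).
R5C6 = 4 (sole candidate).
R6C1 = 2 (sole candidate).
R6C4 = 5 (sole candidate).
R6C5 = 1: row 6 has {2,4,5,6}; col 5 has {2,3,4,5,6}; box has {2,4,5,6} → only 1 remains.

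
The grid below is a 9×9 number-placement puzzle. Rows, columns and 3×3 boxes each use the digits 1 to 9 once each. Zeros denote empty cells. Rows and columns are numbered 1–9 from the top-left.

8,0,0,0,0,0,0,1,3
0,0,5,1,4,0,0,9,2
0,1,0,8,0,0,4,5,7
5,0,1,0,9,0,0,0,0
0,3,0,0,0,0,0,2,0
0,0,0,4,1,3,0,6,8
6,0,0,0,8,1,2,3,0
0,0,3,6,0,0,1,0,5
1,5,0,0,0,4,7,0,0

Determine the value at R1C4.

9

R1C7 = 6: row 1 has {1,3,8}; col 7 has {1,2,4,7}; box has {1,2,3,4,5,7,9} → only 6 remains.
R2C7 = 8: row 2 has {1,2,4,5,9}; col 7 has {1,2,4,6,7}; box has {1,2,3,4,5,6,7,9} → only 8 remains.
R4C7 = 3: row 4 has {1,5,9}; col 7 has {1,2,4,6,7,8}; box has {2,6,8} → only 3 remains.
R4C9 = 4: row 4 has {1,3,5,9}; col 9 has {2,3,5,7,8}; box has {2,3,6,8} → only 4 remains.
R7C9 = 9: row 7 has {1,2,3,6,8}; col 9 has {2,3,4,5,7,8}; box has {1,2,3,5,7} → only 9 remains.
R9C8 = 8: row 9 has {1,4,5,7}; col 8 has {1,2,3,5,6,9}; box has {1,2,3,5,7,9} → only 8 remains.
R9C9 = 6: row 9 has {1,4,5,7,8}; col 9 has {2,3,4,5,7,8,9}; box has {1,2,3,5,7,8,9} → only 6 remains.
R4C8 = 7: row 4 has {1,3,4,5,9}; col 8 has {1,2,3,5,6,8,9}; box has {2,3,4,6,8} → only 7 remains.
R5C9 = 1: row 5 has {2,3}; col 9 has {2,3,4,5,6,7,8,9}; box has {2,3,4,6,7,8} → only 1 remains.
R8C8 = 4: row 8 has {1,3,5,6}; col 8 has {1,2,3,5,6,7,8,9}; box has {1,2,3,5,6,7,8,9} → only 4 remains.
R4C4 = 2: row 4 has {1,3,4,5,7,9}; col 4 has {1,4,6,8}; box has {1,3,4,9} → only 2 remains.
R2C1 = 3: in row 2, 3 can only go here (every other open cell in that row sees a 3).
R3C5 = 3: in row 3, 3 can only go here (every other open cell in that row sees a 3).
R9C5 = 2: row 9 has {1,4,5,6,7,8}; col 5 has {1,3,4,8,9}; box has {1,4,6,8} → only 2 remains.
R8C5 = 7: row 8 has {1,3,4,5,6}; col 5 has {1,2,3,4,8,9}; box has {1,2,4,6,8} → only 7 remains.
R8C6 = 9: row 8 has {1,3,4,5,6,7}; col 6 has {1,3,4}; box has {1,2,4,6,7,8} → only 9 remains.
R9C3 = 9: row 9 has {1,2,4,5,6,7,8}; col 3 has {1,3,5}; box has {1,3,5,6} → only 9 remains.
R9C4 = 3: row 9 has {1,2,4,5,6,7,8,9}; col 4 has {1,2,4,6,8}; box has {1,2,4,6,7,8,9} → only 3 remains.
R1C5 = 5: row 1 has {1,3,6,8}; col 5 has {1,2,3,4,7,8,9}; box has {1,3,4,8} → only 5 remains.
R5C5 = 6: row 5 has {1,2,3}; col 5 has {1,2,3,4,5,7,8,9}; box has {1,2,3,4,9} → only 6 remains.
R7C4 = 5: row 7 has {1,2,3,6,8,9}; col 4 has {1,2,3,4,6,8}; box has {1,2,3,4,6,7,8,9} → only 5 remains.
R8C1 = 2: row 8 has {1,3,4,5,6,7,9}; col 1 has {1,3,5,6,8}; box has {1,3,5,6,9} → only 2 remains.
R8C2 = 8: row 8 has {1,2,3,4,5,6,7,9}; col 2 has {1,3,5}; box has {1,2,3,5,6,9} → only 8 remains.
R3C1 = 9: row 3 has {1,3,4,5,7,8}; col 1 has {1,2,3,5,6,8}; box has {1,3,5,8} → only 9 remains.
R4C2 = 6: row 4 has {1,2,3,4,5,7,9}; col 2 has {1,3,5,8}; box has {1,3,5} → only 6 remains.
R4C6 = 8: row 4 has {1,2,3,4,5,6,7,9}; col 6 has {1,3,4,9}; box has {1,2,3,4,6,9} → only 8 remains.
R5C4 = 7: row 5 has {1,2,3,6}; col 4 has {1,2,3,4,5,6,8}; box has {1,2,3,4,6,8,9} → only 7 remains.
R5C6 = 5: row 5 has {1,2,3,6,7}; col 6 has {1,3,4,8,9}; box has {1,2,3,4,6,7,8,9} → only 5 remains.
R5C7 = 9: row 5 has {1,2,3,5,6,7}; col 7 has {1,2,3,4,6,7,8}; box has {1,2,3,4,6,7,8} → only 9 remains.
R6C1 = 7: row 6 has {1,3,4,6,8}; col 1 has {1,2,3,5,6,8,9}; box has {1,3,5,6} → only 7 remains.
R6C3 = 2: row 6 has {1,3,4,6,7,8}; col 3 has {1,3,5,9}; box has {1,3,5,6,7} → only 2 remains.
R6C7 = 5: row 6 has {1,2,3,4,6,7,8}; col 7 has {1,2,3,4,6,7,8,9}; box has {1,2,3,4,6,7,8,9} → only 5 remains.
R1C4 = 9: row 1 has {1,3,5,6,8}; col 4 has {1,2,3,4,5,6,7,8}; box has {1,3,4,5,8} → only 9 remains.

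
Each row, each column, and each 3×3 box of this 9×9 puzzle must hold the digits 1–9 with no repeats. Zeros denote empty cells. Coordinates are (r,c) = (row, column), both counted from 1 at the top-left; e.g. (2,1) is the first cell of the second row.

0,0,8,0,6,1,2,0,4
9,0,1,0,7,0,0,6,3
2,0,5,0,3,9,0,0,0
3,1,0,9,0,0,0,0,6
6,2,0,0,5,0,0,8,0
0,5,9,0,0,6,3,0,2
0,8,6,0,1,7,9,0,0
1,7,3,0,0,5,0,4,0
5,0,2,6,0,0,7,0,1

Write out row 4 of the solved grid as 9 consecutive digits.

317928456

(1,1) = 7 (sole candidate).
(1,2) = 3 (sole candidate).
(1,4) = 5 (sole candidate).
(1,8) = 9 (sole candidate).
(2,2) = 4 (sole candidate).
(3,2) = 6 (sole candidate).
(7,1) = 4 (sole candidate).
(7,9) = 5 (sole candidate).
(8,9) = 8 (sole candidate).
(9,2) = 9 (sole candidate).
(9,8) = 3 (sole candidate).
(3,9) = 7 (sole candidate).
(5,9) = 9 (sole candidate).
(6,1) = 8 (sole candidate).
(6,5) = 4 (sole candidate).
(7,8) = 2 (sole candidate).
(8,4) = 2 (sole candidate).
(8,5) = 9 (sole candidate).
(8,7) = 6 (sole candidate).
(9,5) = 8 (sole candidate).
(9,6) = 4 (sole candidate).
(2,4) = 8 (sole candidate).
(2,6) = 2 (sole candidate).
(2,7) = 5 (sole candidate).
(3,4) = 4 (sole candidate).
(3,8) = 1 (sole candidate).
(4,5) = 2: row 4 has {1,3,6,9}; col 5 has {1,3,4,5,6,7,8,9}; box has {4,5,6,9} → only 2 remains.
(4,6) = 8: row 4 has {1,2,3,6,9}; col 6 has {1,2,4,5,6,7,9}; box has {2,4,5,6,9} → only 8 remains.
(4,7) = 4: row 4 has {1,2,3,6,8,9}; col 7 has {2,3,5,6,7,9}; box has {2,3,6,8,9} → only 4 remains.
(5,6) = 3 (sole candidate).
(5,7) = 1 (sole candidate).
(6,8) = 7 (sole candidate).
(7,4) = 3 (sole candidate).
(3,7) = 8 (sole candidate).
(4,3) = 7: row 4 has {1,2,3,4,6,8,9}; col 3 has {1,2,3,5,6,8,9}; box has {1,2,3,5,6,8,9} → only 7 remains.
(4,8) = 5: row 4 has {1,2,3,4,6,7,8,9}; col 8 has {1,2,3,4,6,7,8,9}; box has {1,2,3,4,6,7,8,9} → only 5 remains.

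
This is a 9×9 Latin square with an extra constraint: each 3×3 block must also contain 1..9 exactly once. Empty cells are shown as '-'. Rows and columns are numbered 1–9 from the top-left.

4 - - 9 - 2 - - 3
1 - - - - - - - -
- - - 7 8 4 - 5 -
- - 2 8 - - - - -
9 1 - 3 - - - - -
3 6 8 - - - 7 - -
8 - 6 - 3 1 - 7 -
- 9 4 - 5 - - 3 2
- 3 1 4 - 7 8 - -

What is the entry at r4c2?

4

r2c5 = 6: row 2 has {1}; col 5 has {3,5,8}; box has {2,4,7,8,9} → only 6 remains.
r3c2 = 2: row 3 has {4,5,7,8}; col 2 has {1,3,6,9}; box has {1,4} → only 2 remains.
r7c2 = 5: row 7 has {1,3,6,7,8}; col 2 has {1,2,3,6,9}; box has {1,3,4,6,8,9} → only 5 remains.
r7c4 = 2: row 7 has {1,3,5,6,7,8}; col 4 has {3,4,7,8,9}; box has {1,3,4,5,7} → only 2 remains.
r8c1 = 7: row 8 has {2,3,4,5,9}; col 1 has {1,3,4,8,9}; box has {1,3,4,5,6,8,9} → only 7 remains.
r8c4 = 6: row 8 has {2,3,4,5,7,9}; col 4 has {2,3,4,7,8,9}; box has {1,2,3,4,5,7} → only 6 remains.
r8c6 = 8: row 8 has {2,3,4,5,6,7,9}; col 6 has {1,2,4,7}; box has {1,2,3,4,5,6,7} → only 8 remains.
r8c7 = 1: row 8 has {2,3,4,5,6,7,8,9}; col 7 has {7,8}; box has {2,3,7,8} → only 1 remains.
r9c1 = 2: row 9 has {1,3,4,7,8}; col 1 has {1,3,4,7,8,9}; box has {1,3,4,5,6,7,8,9} → only 2 remains.
r9c5 = 9: row 9 has {1,2,3,4,7,8}; col 5 has {3,5,6,8}; box has {1,2,3,4,5,6,7,8} → only 9 remains.
r9c8 = 6: row 9 has {1,2,3,4,7,8,9}; col 8 has {3,5,7}; box has {1,2,3,7,8} → only 6 remains.
r9c9 = 5: row 9 has {1,2,3,4,6,7,8,9}; col 9 has {2,3}; box has {1,2,3,6,7,8} → only 5 remains.
r1c5 = 1: row 1 has {2,3,4,9}; col 5 has {3,5,6,8,9}; box has {2,4,6,7,8,9} → only 1 remains.
r1c7 = 6: row 1 has {1,2,3,4,9}; col 7 has {1,7,8}; box has {3,5} → only 6 remains.
r1c8 = 8: row 1 has {1,2,3,4,6,9}; col 8 has {3,5,6,7}; box has {3,5,6} → only 8 remains.
r2c4 = 5: row 2 has {1,6}; col 4 has {2,3,4,6,7,8,9}; box has {1,2,4,6,7,8,9} → only 5 remains.
r2c6 = 3: row 2 has {1,5,6}; col 6 has {1,2,4,7,8}; box has {1,2,4,5,6,7,8,9} → only 3 remains.
r3c1 = 6: row 3 has {2,4,5,7,8}; col 1 has {1,2,3,4,7,8,9}; box has {1,2,4} → only 6 remains.
r3c7 = 9: row 3 has {2,4,5,6,7,8}; col 7 has {1,6,7,8}; box has {3,5,6,8} → only 9 remains.
r3c9 = 1: row 3 has {2,4,5,6,7,8,9}; col 9 has {2,3,5}; box has {3,5,6,8,9} → only 1 remains.
r4c1 = 5: row 4 has {2,8}; col 1 has {1,2,3,4,6,7,8,9}; box has {1,2,3,6,8,9} → only 5 remains.
r5c3 = 7: row 5 has {1,3,9}; col 3 has {1,2,4,6,8}; box has {1,2,3,5,6,8,9} → only 7 remains.
r6c4 = 1: row 6 has {3,6,7,8}; col 4 has {2,3,4,5,6,7,8,9}; box has {3,8} → only 1 remains.
r7c7 = 4: row 7 has {1,2,3,5,6,7,8}; col 7 has {1,6,7,8,9}; box has {1,2,3,5,6,7,8} → only 4 remains.
r7c9 = 9: row 7 has {1,2,3,4,5,6,7,8}; col 9 has {1,2,3,5}; box has {1,2,3,4,5,6,7,8} → only 9 remains.
r1c2 = 7: row 1 has {1,2,3,4,6,8,9}; col 2 has {1,2,3,5,6,9}; box has {1,2,4,6} → only 7 remains.
r1c3 = 5: row 1 has {1,2,3,4,6,7,8,9}; col 3 has {1,2,4,6,7,8}; box has {1,2,4,6,7} → only 5 remains.
r2c2 = 8: row 2 has {1,3,5,6}; col 2 has {1,2,3,5,6,7,9}; box has {1,2,4,5,6,7} → only 8 remains.
r2c3 = 9: row 2 has {1,3,5,6,8}; col 3 has {1,2,4,5,6,7,8}; box has {1,2,4,5,6,7,8} → only 9 remains.
r2c7 = 2: row 2 has {1,3,5,6,8,9}; col 7 has {1,4,6,7,8,9}; box has {1,3,5,6,8,9} → only 2 remains.
r2c8 = 4: row 2 has {1,2,3,5,6,8,9}; col 8 has {3,5,6,7,8}; box has {1,2,3,5,6,8,9} → only 4 remains.
r2c9 = 7: row 2 has {1,2,3,4,5,6,8,9}; col 9 has {1,2,3,5,9}; box has {1,2,3,4,5,6,8,9} → only 7 remains.
r3c3 = 3: row 3 has {1,2,4,5,6,7,8,9}; col 3 has {1,2,4,5,6,7,8,9}; box has {1,2,4,5,6,7,8,9} → only 3 remains.
r4c2 = 4: row 4 has {2,5,8}; col 2 has {1,2,3,5,6,7,8,9}; box has {1,2,3,5,6,7,8,9} → only 4 remains.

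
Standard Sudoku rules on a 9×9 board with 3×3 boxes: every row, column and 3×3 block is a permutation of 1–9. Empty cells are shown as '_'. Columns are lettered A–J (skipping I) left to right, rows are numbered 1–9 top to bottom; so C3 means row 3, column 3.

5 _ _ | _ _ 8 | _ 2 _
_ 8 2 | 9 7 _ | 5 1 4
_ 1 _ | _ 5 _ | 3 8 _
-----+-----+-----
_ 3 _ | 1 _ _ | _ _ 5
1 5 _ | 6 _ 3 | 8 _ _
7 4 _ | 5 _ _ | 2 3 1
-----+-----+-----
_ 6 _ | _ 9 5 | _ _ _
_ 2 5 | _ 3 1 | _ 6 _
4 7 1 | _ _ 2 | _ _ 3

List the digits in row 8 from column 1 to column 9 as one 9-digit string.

925731468

B1 = 9 (sole candidate).
F2 = 6 (sole candidate).
A3 = 6 (sole candidate).
F3 = 4 (sole candidate).
C5 = 9 (sole candidate).
J5 = 7 (sole candidate).
E6 = 8 (sole candidate).
F6 = 9 (sole candidate).
D9 = 8 (sole candidate).
E9 = 6 (sole candidate).
G9 = 9 (sole candidate).
H9 = 5 (sole candidate).
D1 = 3 (sole candidate).
E1 = 1 (sole candidate).
J1 = 6 (sole candidate).
A2 = 3 (sole candidate).
C3 = 7 (sole candidate).
D3 = 2 (sole candidate).
J3 = 9 (sole candidate).
F4 = 7 (sole candidate).
H5 = 4 (sole candidate).
C6 = 6 (sole candidate).
A7 = 8 (sole candidate).
C7 = 3 (sole candidate).
H7 = 7 (sole candidate).
J7 = 2 (sole candidate).
A8 = 9: row 8 has {1,2,3,5,6}; col 1 has {1,3,4,5,6,7,8}; box has {1,2,3,4,5,6,7,8} → only 9 remains.
G8 = 4: row 8 has {1,2,3,5,6,9}; col 7 has {2,3,5,8,9}; box has {2,3,5,6,7,9} → only 4 remains.
J8 = 8: row 8 has {1,2,3,4,5,6,9}; col 9 has {1,2,3,4,5,6,7,9}; box has {2,3,4,5,6,7,9} → only 8 remains.
C1 = 4 (sole candidate).
G1 = 7 (sole candidate).
A4 = 2 (sole candidate).
C4 = 8 (sole candidate).
E4 = 4 (sole candidate).
G4 = 6 (sole candidate).
H4 = 9 (sole candidate).
E5 = 2 (sole candidate).
D7 = 4 (sole candidate).
G7 = 1 (sole candidate).
D8 = 7: row 8 has {1,2,3,4,5,6,8,9}; col 4 has {1,2,3,4,5,6,8,9}; box has {1,2,3,4,5,6,8,9} → only 7 remains.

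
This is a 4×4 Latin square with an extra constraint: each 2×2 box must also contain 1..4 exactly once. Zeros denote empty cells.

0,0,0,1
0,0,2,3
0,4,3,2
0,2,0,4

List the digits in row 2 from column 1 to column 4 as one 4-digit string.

4123

R1C2 = 3: row 1 has {1}; col 2 has {2,4}; box has {} → only 3 remains.
R1C3 = 4: row 1 has {1,3}; col 3 has {2,3}; box has {1,2,3} → only 4 remains.
R2C2 = 1: row 2 has {2,3}; col 2 has {2,3,4}; box has {3} → only 1 remains.
R3C1 = 1: row 3 has {2,3,4}; col 1 has {}; box has {2,4} → only 1 remains.
R4C1 = 3: row 4 has {2,4}; col 1 has {1}; box has {1,2,4} → only 3 remains.
R4C3 = 1: row 4 has {2,3,4}; col 3 has {2,3,4}; box has {2,3,4} → only 1 remains.
R1C1 = 2: row 1 has {1,3,4}; col 1 has {1,3}; box has {1,3} → only 2 remains.
R2C1 = 4: row 2 has {1,2,3}; col 1 has {1,2,3}; box has {1,2,3} → only 4 remains.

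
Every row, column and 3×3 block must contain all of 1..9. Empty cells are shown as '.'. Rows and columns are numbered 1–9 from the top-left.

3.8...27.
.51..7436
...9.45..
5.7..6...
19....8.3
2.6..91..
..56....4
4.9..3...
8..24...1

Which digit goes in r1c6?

1

r1c9 = 9: row 1 has {2,3,7,8}; col 9 has {1,3,4,6}; box has {2,3,4,5,6,7} → only 9 remains.
r2c1 = 9: row 2 has {1,3,4,5,6,7}; col 1 has {1,2,3,4,5,8}; box has {1,3,5,8} → only 9 remains.
r2c4 = 8: row 2 has {1,3,4,5,6,7,9}; col 4 has {2,6,9}; box has {4,7,9} → only 8 remains.
r2c5 = 2: row 2 has {1,3,4,5,6,7,8,9}; col 5 has {4}; box has {4,7,8,9} → only 2 remains.
r3c3 = 2: row 3 has {4,5,9}; col 3 has {1,5,6,7,8,9}; box has {1,3,5,8,9} → only 2 remains.
r3c9 = 8: row 3 has {2,4,5,9}; col 9 has {1,3,4,6,9}; box has {2,3,4,5,6,7,9} → only 8 remains.
r4c7 = 9: row 4 has {5,6,7}; col 7 has {1,2,4,5,8}; box has {1,3,8} → only 9 remains.
r4c9 = 2: row 4 has {5,6,7,9}; col 9 has {1,3,4,6,8,9}; box has {1,3,8,9} → only 2 remains.
r5c3 = 4: row 5 has {1,3,8,9}; col 3 has {1,2,5,6,7,8,9}; box has {1,2,5,6,7,9} → only 4 remains.
r7c1 = 7: row 7 has {4,5,6}; col 1 has {1,2,3,4,5,8,9}; box has {4,5,8,9} → only 7 remains.
r7c7 = 3: row 7 has {4,5,6,7}; col 7 has {1,2,4,5,8,9}; box has {1,4} → only 3 remains.
r9c3 = 3: row 9 has {1,2,4,8}; col 3 has {1,2,4,5,6,7,8,9}; box has {4,5,7,8,9} → only 3 remains.
r9c6 = 5: row 9 has {1,2,3,4,8}; col 6 has {3,4,6,7,9}; box has {2,3,4,6} → only 5 remains.
r1c6 = 1: row 1 has {2,3,7,8,9}; col 6 has {3,4,5,6,7,9}; box has {2,4,7,8,9} → only 1 remains.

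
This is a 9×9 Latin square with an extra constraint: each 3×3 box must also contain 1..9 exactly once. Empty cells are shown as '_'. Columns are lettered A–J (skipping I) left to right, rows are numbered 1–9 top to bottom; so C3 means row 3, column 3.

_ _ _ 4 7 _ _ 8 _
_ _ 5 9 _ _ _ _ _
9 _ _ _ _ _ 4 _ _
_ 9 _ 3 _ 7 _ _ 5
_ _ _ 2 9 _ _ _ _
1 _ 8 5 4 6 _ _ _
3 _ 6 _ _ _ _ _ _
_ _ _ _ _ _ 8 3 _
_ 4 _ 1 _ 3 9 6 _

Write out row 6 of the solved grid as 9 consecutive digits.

J1 = 9: in row 1, 9 can only go here (every other open cell in that row sees a 9).
A2 = 4: in row 2, 4 can only go here (every other open cell in that row sees a 4).
E4 = 8: in row 4, 8 can only go here (every other open cell in that row sees an 8).
F5 = 1: row 5 has {2,9}; col 6 has {3,6,7}; box has {2,3,4,5,6,7,8,9} → only 1 remains.
J5 = 8: in row 5, 8 can only go here (every other open cell in that row sees an 8).
H6 = 9: in row 6, 9 can only go here (every other open cell in that row sees a 9).
F7 = 9: in row 7, 9 can only go here (every other open cell in that row sees a 9).
C8 = 9: in row 8, 9 can only go here (every other open cell in that row sees a 9).
A9 = 8: in row 9, 8 can only go here (every other open cell in that row sees an 8).
D7 = 8: in row 7, 8 can only go here (every other open cell in that row sees an 8).
D3 = 6: row 3 has {4,9}; col 4 has {1,2,3,4,5,8,9}; box has {4,7,9} → only 6 remains.
D8 = 7: row 8 has {3,8,9}; col 4 has {1,2,3,4,5,6,8,9}; box has {1,3,8,9} → only 7 remains.
E8 = 6: in row 8, 6 can only go here (every other open cell in that row sees a 6).
E9 = 5: in row 9, 5 can only go here (every other open cell in that row sees a 5).
E7 = 2: row 7 has {3,6,8,9}; col 5 has {4,5,6,7,8,9}; box has {1,3,5,6,7,8,9} → only 2 remains.
F8 = 4: row 8 has {3,6,7,8,9}; col 6 has {1,3,6,7,9}; box has {1,2,3,5,6,7,8,9} → only 4 remains.
A5 = 7: in column 1, 7 can only go here (every other open cell in that column sees a 7).
H5 = 4: row 5 has {1,2,7,8,9}; col 8 has {3,6,8,9}; box has {5,8,9} → only 4 remains.
C5 = 3: row 5 has {1,2,4,7,8,9}; col 3 has {5,6,8,9}; box has {1,7,8,9} → only 3 remains.
G5 = 6: row 5 has {1,2,3,4,7,8,9}; col 7 has {4,8,9}; box has {4,5,8,9} → only 6 remains.
B6 = 2: row 6 has {1,4,5,6,8,9}; col 2 has {4,9}; box has {1,3,7,8,9} → only 2 remains.
A4 = 6: row 4 has {3,5,7,8,9}; col 1 has {1,3,4,7,8,9}; box has {1,2,3,7,8,9} → only 6 remains.
C4 = 4: row 4 has {3,5,6,7,8,9}; col 3 has {3,5,6,8,9}; box has {1,2,3,6,7,8,9} → only 4 remains.
B5 = 5: row 5 has {1,2,3,4,6,7,8,9}; col 2 has {2,4,9}; box has {1,2,3,4,6,7,8,9} → only 5 remains.
B8 = 1: row 8 has {3,4,6,7,8,9}; col 2 has {2,4,5,9}; box has {3,4,6,8,9} → only 1 remains.
J8 = 2: row 8 has {1,3,4,6,7,8,9}; col 9 has {5,8,9}; box has {3,6,8,9} → only 2 remains.
J9 = 7: row 9 has {1,3,4,5,6,8,9}; col 9 has {2,5,8,9}; box has {2,3,6,8,9} → only 7 remains.
A1 = 2: row 1 has {4,7,8,9}; col 1 has {1,3,4,6,7,8,9}; box has {4,5,9} → only 2 remains.
C1 = 1: row 1 has {2,4,7,8,9}; col 3 has {3,4,5,6,8,9}; box has {2,4,5,9} → only 1 remains.
F1 = 5: row 1 has {1,2,4,7,8,9}; col 6 has {1,3,4,6,7,9}; box has {4,6,7,9} → only 5 remains.
G1 = 3: row 1 has {1,2,4,5,7,8,9}; col 7 has {4,6,8,9}; box has {4,8,9} → only 3 remains.
C3 = 7: row 3 has {4,6,9}; col 3 has {1,3,4,5,6,8,9}; box has {1,2,4,5,9} → only 7 remains.
J3 = 1: row 3 has {4,6,7,9}; col 9 has {2,5,7,8,9}; box has {3,4,8,9} → only 1 remains.
G6 = 7: row 6 has {1,2,4,5,6,8,9}; col 7 has {3,4,6,8,9}; box has {4,5,6,8,9} → only 7 remains.
J6 = 3: row 6 has {1,2,4,5,6,7,8,9}; col 9 has {1,2,5,7,8,9}; box has {4,5,6,7,8,9} → only 3 remains.

128546793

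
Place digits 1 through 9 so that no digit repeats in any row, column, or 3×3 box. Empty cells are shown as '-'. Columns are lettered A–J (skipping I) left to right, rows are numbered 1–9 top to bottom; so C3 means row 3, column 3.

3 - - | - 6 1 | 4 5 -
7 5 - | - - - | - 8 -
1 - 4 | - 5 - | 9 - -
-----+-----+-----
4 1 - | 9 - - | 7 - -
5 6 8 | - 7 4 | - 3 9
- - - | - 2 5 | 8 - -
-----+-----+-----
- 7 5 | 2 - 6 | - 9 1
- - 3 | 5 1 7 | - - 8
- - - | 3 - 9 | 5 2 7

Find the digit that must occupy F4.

J1 = 2: row 1 has {1,3,4,5,6}; col 9 has {1,7,8,9}; box has {4,5,8,9} → only 2 remains.
D2 = 4: row 2 has {5,7,8}; col 4 has {2,3,5,9}; box has {1,5,6} → only 4 remains.
C4 = 2: row 4 has {1,4,7,9}; col 3 has {3,4,5,8}; box has {1,4,5,6,8} → only 2 remains.
H4 = 6: row 4 has {1,2,4,7,9}; col 8 has {2,3,5,8,9}; box has {3,7,8,9} → only 6 remains.
J4 = 5: row 4 has {1,2,4,6,7,9}; col 9 has {1,2,7,8,9}; box has {3,6,7,8,9} → only 5 remains.
D5 = 1: row 5 has {3,4,5,6,7,8,9}; col 4 has {2,3,4,5,9}; box has {2,4,5,7,9} → only 1 remains.
G5 = 2: row 5 has {1,3,4,5,6,7,8,9}; col 7 has {4,5,7,8,9}; box has {3,5,6,7,8,9} → only 2 remains.
A6 = 9: row 6 has {2,5,8}; col 1 has {1,3,4,5,7}; box has {1,2,4,5,6,8} → only 9 remains.
B6 = 3: row 6 has {2,5,8,9}; col 2 has {1,5,6,7}; box has {1,2,4,5,6,8,9} → only 3 remains.
C6 = 7: row 6 has {2,3,5,8,9}; col 3 has {2,3,4,5,8}; box has {1,2,3,4,5,6,8,9} → only 7 remains.
D6 = 6: row 6 has {2,3,5,7,8,9}; col 4 has {1,2,3,4,5,9}; box has {1,2,4,5,7,9} → only 6 remains.
J6 = 4: row 6 has {2,3,5,6,7,8,9}; col 9 has {1,2,5,7,8,9}; box has {2,3,5,6,7,8,9} → only 4 remains.
A7 = 8: row 7 has {1,2,5,6,7,9}; col 1 has {1,3,4,5,7,9}; box has {3,5,7} → only 8 remains.
E7 = 4: row 7 has {1,2,5,6,7,8,9}; col 5 has {1,2,5,6,7}; box has {1,2,3,5,6,7,9} → only 4 remains.
G7 = 3: row 7 has {1,2,4,5,6,7,8,9}; col 7 has {2,4,5,7,8,9}; box has {1,2,5,7,8,9} → only 3 remains.
G8 = 6: row 8 has {1,3,5,7,8}; col 7 has {2,3,4,5,7,8,9}; box has {1,2,3,5,7,8,9} → only 6 remains.
H8 = 4: row 8 has {1,3,5,6,7,8}; col 8 has {2,3,5,6,8,9}; box has {1,2,3,5,6,7,8,9} → only 4 remains.
A9 = 6: row 9 has {2,3,5,7,9}; col 1 has {1,3,4,5,7,8,9}; box has {3,5,7,8} → only 6 remains.
B9 = 4: row 9 has {2,3,5,6,7,9}; col 2 has {1,3,5,6,7}; box has {3,5,6,7,8} → only 4 remains.
C9 = 1: row 9 has {2,3,4,5,6,7,9}; col 3 has {2,3,4,5,7,8}; box has {3,4,5,6,7,8} → only 1 remains.
E9 = 8: row 9 has {1,2,3,4,5,6,7,9}; col 5 has {1,2,4,5,6,7}; box has {1,2,3,4,5,6,7,9} → only 8 remains.
C1 = 9: row 1 has {1,2,3,4,5,6}; col 3 has {1,2,3,4,5,7,8}; box has {1,3,4,5,7} → only 9 remains.
C2 = 6: row 2 has {4,5,7,8}; col 3 has {1,2,3,4,5,7,8,9}; box has {1,3,4,5,7,9} → only 6 remains.
G2 = 1: row 2 has {4,5,6,7,8}; col 7 has {2,3,4,5,6,7,8,9}; box has {2,4,5,8,9} → only 1 remains.
J2 = 3: row 2 has {1,4,5,6,7,8}; col 9 has {1,2,4,5,7,8,9}; box has {1,2,4,5,8,9} → only 3 remains.
H3 = 7: row 3 has {1,4,5,9}; col 8 has {2,3,4,5,6,8,9}; box has {1,2,3,4,5,8,9} → only 7 remains.
J3 = 6: row 3 has {1,4,5,7,9}; col 9 has {1,2,3,4,5,7,8,9}; box has {1,2,3,4,5,7,8,9} → only 6 remains.
E4 = 3: row 4 has {1,2,4,5,6,7,9}; col 5 has {1,2,4,5,6,7,8}; box has {1,2,4,5,6,7,9} → only 3 remains.
F4 = 8: row 4 has {1,2,3,4,5,6,7,9}; col 6 has {1,4,5,6,7,9}; box has {1,2,3,4,5,6,7,9} → only 8 remains.

8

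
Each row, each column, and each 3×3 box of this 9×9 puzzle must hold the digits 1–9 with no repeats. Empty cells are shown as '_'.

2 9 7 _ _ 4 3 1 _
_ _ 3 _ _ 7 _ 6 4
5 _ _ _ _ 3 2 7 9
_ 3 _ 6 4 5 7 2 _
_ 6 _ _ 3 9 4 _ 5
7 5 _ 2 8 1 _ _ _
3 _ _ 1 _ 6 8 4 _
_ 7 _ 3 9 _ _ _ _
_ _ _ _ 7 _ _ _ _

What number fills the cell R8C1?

R1C9 = 8: row 1 has {1,2,3,4,7,9}; col 9 has {4,5,9}; box has {1,2,3,4,6,7,9} → only 8 remains.
R2C7 = 5: row 2 has {3,4,6,7}; col 7 has {2,3,4,7,8}; box has {1,2,3,4,6,7,8,9} → only 5 remains.
R3C4 = 8: row 3 has {2,3,5,7,9}; col 4 has {1,2,3,6}; box has {3,4,7} → only 8 remains.
R4C9 = 1: row 4 has {2,3,4,5,6,7}; col 9 has {4,5,8,9}; box has {2,4,5,7} → only 1 remains.
R5C4 = 7: row 5 has {3,4,5,6,9}; col 4 has {1,2,3,6,8}; box has {1,2,3,4,5,6,8,9} → only 7 remains.
R5C8 = 8: row 5 has {3,4,5,6,7,9}; col 8 has {1,2,4,6,7}; box has {1,2,4,5,7} → only 8 remains.
R7C2 = 2: row 7 has {1,3,4,6,8}; col 2 has {3,5,6,7,9}; box has {3,7} → only 2 remains.
R7C5 = 5: row 7 has {1,2,3,4,6,8}; col 5 has {3,4,7,8,9}; box has {1,3,6,7,9} → only 5 remains.
R7C9 = 7: row 7 has {1,2,3,4,5,6,8}; col 9 has {1,4,5,8,9}; box has {4,8} → only 7 remains.
R8C8 = 5: row 8 has {3,7,9}; col 8 has {1,2,4,6,7,8}; box has {4,7,8} → only 5 remains.
R9C4 = 4: row 9 has {7}; col 4 has {1,2,3,6,7,8}; box has {1,3,5,6,7,9} → only 4 remains.
R1C4 = 5: row 1 has {1,2,3,4,7,8,9}; col 4 has {1,2,3,4,6,7,8}; box has {3,4,7,8} → only 5 remains.
R1C5 = 6: row 1 has {1,2,3,4,5,7,8,9}; col 5 has {3,4,5,7,8,9}; box has {3,4,5,7,8} → only 6 remains.
R2C4 = 9: row 2 has {3,4,5,6,7}; col 4 has {1,2,3,4,5,6,7,8}; box has {3,4,5,6,7,8} → only 9 remains.
R3C5 = 1: row 3 has {2,3,5,7,8,9}; col 5 has {3,4,5,6,7,8,9}; box has {3,4,5,6,7,8,9} → only 1 remains.
R5C1 = 1: row 5 has {3,4,5,6,7,8,9}; col 1 has {2,3,5,7}; box has {3,5,6,7} → only 1 remains.
R5C3 = 2: row 5 has {1,3,4,5,6,7,8,9}; col 3 has {3,7}; box has {1,3,5,6,7} → only 2 remains.
R7C3 = 9: row 7 has {1,2,3,4,5,6,7,8}; col 3 has {2,3,7}; box has {2,3,7} → only 9 remains.
R2C1 = 8: row 2 has {3,4,5,6,7,9}; col 1 has {1,2,3,5,7}; box has {2,3,5,7,9} → only 8 remains.
R2C2 = 1: row 2 has {3,4,5,6,7,8,9}; col 2 has {2,3,5,6,7,9}; box has {2,3,5,7,8,9} → only 1 remains.
R2C5 = 2: row 2 has {1,3,4,5,6,7,8,9}; col 5 has {1,3,4,5,6,7,8,9}; box has {1,3,4,5,6,7,8,9} → only 2 remains.
R3C2 = 4: row 3 has {1,2,3,5,7,8,9}; col 2 has {1,2,3,5,6,7,9}; box has {1,2,3,5,7,8,9} → only 4 remains.
R3C3 = 6: row 3 has {1,2,3,4,5,7,8,9}; col 3 has {2,3,7,9}; box has {1,2,3,4,5,7,8,9} → only 6 remains.
R4C1 = 9: row 4 has {1,2,3,4,5,6,7}; col 1 has {1,2,3,5,7,8}; box has {1,2,3,5,6,7} → only 9 remains.
R4C3 = 8: row 4 has {1,2,3,4,5,6,7,9}; col 3 has {2,3,6,7,9}; box has {1,2,3,5,6,7,9} → only 8 remains.
R6C3 = 4: row 6 has {1,2,5,7,8}; col 3 has {2,3,6,7,8,9}; box has {1,2,3,5,6,7,8,9} → only 4 remains.
R8C3 = 1: row 8 has {3,5,7,9}; col 3 has {2,3,4,6,7,8,9}; box has {2,3,7,9} → only 1 remains.
R8C7 = 6: row 8 has {1,3,5,7,9}; col 7 has {2,3,4,5,7,8}; box has {4,5,7,8} → only 6 remains.
R8C9 = 2: row 8 has {1,3,5,6,7,9}; col 9 has {1,4,5,7,8,9}; box has {4,5,6,7,8} → only 2 remains.
R9C1 = 6: row 9 has {4,7}; col 1 has {1,2,3,5,7,8,9}; box has {1,2,3,7,9} → only 6 remains.
R9C2 = 8: row 9 has {4,6,7}; col 2 has {1,2,3,4,5,6,7,9}; box has {1,2,3,6,7,9} → only 8 remains.
R9C3 = 5: row 9 has {4,6,7,8}; col 3 has {1,2,3,4,6,7,8,9}; box has {1,2,3,6,7,8,9} → only 5 remains.
R9C6 = 2: row 9 has {4,5,6,7,8}; col 6 has {1,3,4,5,6,7,9}; box has {1,3,4,5,6,7,9} → only 2 remains.
R9C9 = 3: row 9 has {2,4,5,6,7,8}; col 9 has {1,2,4,5,7,8,9}; box has {2,4,5,6,7,8} → only 3 remains.
R6C7 = 9: row 6 has {1,2,4,5,7,8}; col 7 has {2,3,4,5,6,7,8}; box has {1,2,4,5,7,8} → only 9 remains.
R6C8 = 3: row 6 has {1,2,4,5,7,8,9}; col 8 has {1,2,4,5,6,7,8}; box has {1,2,4,5,7,8,9} → only 3 remains.
R6C9 = 6: row 6 has {1,2,3,4,5,7,8,9}; col 9 has {1,2,3,4,5,7,8,9}; box has {1,2,3,4,5,7,8,9} → only 6 remains.
R8C1 = 4: row 8 has {1,2,3,5,6,7,9}; col 1 has {1,2,3,5,6,7,8,9}; box has {1,2,3,5,6,7,8,9} → only 4 remains.

4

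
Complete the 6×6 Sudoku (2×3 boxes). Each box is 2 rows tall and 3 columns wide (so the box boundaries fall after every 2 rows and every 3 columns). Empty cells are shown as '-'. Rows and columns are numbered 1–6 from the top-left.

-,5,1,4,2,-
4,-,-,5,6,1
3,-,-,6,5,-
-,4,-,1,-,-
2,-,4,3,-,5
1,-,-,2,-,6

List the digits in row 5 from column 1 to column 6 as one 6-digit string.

264315

row 1, column 1 = 6 (sole candidate).
row 1, column 6 = 3 (sole candidate).
row 3, column 3 = 2 (sole candidate).
row 3, column 6 = 4 (sole candidate).
row 4, column 1 = 5 (sole candidate).
row 4, column 3 = 6 (sole candidate).
row 4, column 5 = 3 (sole candidate).
row 4, column 6 = 2 (sole candidate).
row 5, column 2 = 6: row 5 has {2,3,4,5}; col 2 has {4,5}; box has {1,2,4} → only 6 remains.
row 5, column 5 = 1: row 5 has {2,3,4,5,6}; col 5 has {2,3,5,6}; box has {2,3,5,6} → only 1 remains.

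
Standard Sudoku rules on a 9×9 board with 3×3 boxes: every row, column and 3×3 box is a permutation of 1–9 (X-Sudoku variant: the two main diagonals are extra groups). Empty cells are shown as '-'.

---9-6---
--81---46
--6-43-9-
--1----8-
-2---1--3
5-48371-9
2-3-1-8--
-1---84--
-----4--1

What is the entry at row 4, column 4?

2

row 6, column 2 = 6: row 6 has {1,3,4,5,7,8,9}; col 2 has {1,2}; box has {1,2,4,5} → only 6 remains.
row 6, column 8 = 2: row 6 has {1,3,4,5,6,7,8,9}; col 8 has {4,8,9}; box has {1,3,8,9} → only 2 remains.
row 1, column 8 = 1: in row 1, 1 can only go here (every other open cell in that row sees a 1).
row 1, column 5 = 8: in row 1, 8 can only go here (every other open cell in that row sees an 8).
row 3, column 1 = 1: in row 3, 1 can only go here (every other open cell in that row sees a 1).
row 3, column 9 = 8: in row 3, 8 can only go here (every other open cell in that row sees an 8).
row 5, column 4 = 4: in row 5, 4 can only go here (every other open cell in that row sees a 4).
row 5, column 1 = 8: in row 5, 8 can only go here (every other open cell in that row sees an 8).
row 4, column 9 = 4: in row 4, 4 can only go here (every other open cell in that row sees a 4).
row 7, column 2 = 4: in row 7, 4 can only go here (every other open cell in that row sees a 4).
row 1, column 1 = 4: in row 1, 4 can only go here (every other open cell in that row sees a 4).
row 7, column 6 = 9: in row 7, 9 can only go here (every other open cell in that row sees a 9).
row 9, column 2 = 8: in row 9, 8 can only go here (every other open cell in that row sees an 8).
row 1, column 3 = 2: in column 3, 2 can only go here (every other open cell in that column sees a 2).
row 9, column 7 = 9: in column 7, 9 can only go here (every other open cell in that column sees a 9).
row 8, column 9 = 2: in column 9, 2 can only go here (every other open cell in that column sees a 2).
row 4, column 5 = 6: in box 5, 6 can only go here (every other open cell in that box sees a 6).
row 5, column 5 = 9: in column 5, 9 can only go here (every other open cell in that column sees a 9).
row 5, column 3 = 7: row 5 has {1,2,3,4,8,9}; col 3 has {1,2,3,4,6,8}; box has {1,2,4,5,6,8} → only 7 remains.
row 9, column 3 = 5: row 9 has {1,4,8,9}; col 3 has {1,2,3,4,6,7,8}; box has {1,2,3,4,8} → only 5 remains.
row 8, column 3 = 9: row 8 has {1,2,4,8}; col 3 has {1,2,3,4,5,6,7,8}; box has {1,2,3,4,5,8} → only 9 remains.
row 2, column 1 = 9: in row 2, 9 can only go here (every other open cell in that row sees a 9).
row 4, column 1 = 3: row 4 has {1,4,6,8}; col 1 has {1,2,4,5,8,9}; box has {1,2,4,5,6,7,8} → only 3 remains.
row 4, column 2 = 9: row 4 has {1,3,4,6,8}; col 2 has {1,2,4,6,8}; box has {1,2,3,4,5,6,7,8} → only 9 remains.
row 4, column 7 = 7: in row 4, 7 can only go here (every other open cell in that row sees a 7).
row 2, column 5 = 7: in row 2, 7 can only go here (every other open cell in that row sees a 7).
row 8, column 5 = 5: row 8 has {1,2,4,8,9}; col 5 has {1,3,4,6,7,8,9}; box has {1,4,8,9} → only 5 remains.
row 8, column 8 = 3: row 8 has {1,2,4,5,8,9}; col 8 has {1,2,4,8,9}; box has {1,2,4,8,9}; main diagonal has {1,4,6,7,8,9} → only 3 remains.
row 9, column 5 = 2: row 9 has {1,4,5,8,9}; col 5 has {1,3,4,5,6,7,8,9}; box has {1,4,5,8,9} → only 2 remains.
row 2, column 2 = 5: row 2 has {1,4,6,7,8,9}; col 2 has {1,2,4,6,8,9}; box has {1,2,4,6,8,9}; main diagonal has {1,3,4,6,7,8,9} → only 5 remains.
row 2, column 6 = 2: row 2 has {1,4,5,6,7,8,9}; col 6 has {1,3,4,6,7,8,9}; box has {1,3,4,6,7,8,9} → only 2 remains.
row 2, column 7 = 3: row 2 has {1,2,4,5,6,7,8,9}; col 7 has {1,4,7,8,9}; box has {1,4,6,8,9} → only 3 remains.
row 3, column 2 = 7: row 3 has {1,3,4,6,8,9}; col 2 has {1,2,4,5,6,8,9}; box has {1,2,4,5,6,8,9} → only 7 remains.
row 3, column 4 = 5: row 3 has {1,3,4,6,7,8,9}; col 4 has {1,4,8,9}; box has {1,2,3,4,6,7,8,9} → only 5 remains.
row 3, column 7 = 2: row 3 has {1,3,4,5,6,7,8,9}; col 7 has {1,3,4,7,8,9}; box has {1,3,4,6,8,9}; anti-diagonal has {1,3,4,8,9} → only 2 remains.
row 4, column 4 = 2: row 4 has {1,3,4,6,7,8,9}; col 4 has {1,4,5,8,9}; box has {1,3,4,6,7,8,9}; main diagonal has {1,3,4,5,6,7,8,9} → only 2 remains.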